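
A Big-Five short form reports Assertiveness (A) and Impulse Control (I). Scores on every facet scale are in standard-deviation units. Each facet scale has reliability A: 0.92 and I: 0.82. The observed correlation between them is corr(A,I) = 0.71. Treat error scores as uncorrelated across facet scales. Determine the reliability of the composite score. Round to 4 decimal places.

Var(A+I) = 2 + 2·[0.71] = 2 + 1.42 = 3.42.
With uncorrelated errors the cross-covariances are all true-score covariance, so they carry over unchanged; only the diagonal terms shrink to ρᵢσᵢ².
True-score variance = [0.92 + 0.82] + 1.42 = 1.74 + 1.42 = 3.16.
Reliability = 3.16 / 3.42 = 0.9240.

0.9240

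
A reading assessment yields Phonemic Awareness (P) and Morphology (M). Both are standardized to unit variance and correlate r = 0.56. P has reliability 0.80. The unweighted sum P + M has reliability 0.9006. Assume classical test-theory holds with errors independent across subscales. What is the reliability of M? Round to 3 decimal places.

Var(P+M) = 2 + 2·0.56 = 3.120.
True-score variance = ρ_P + ρ_M + 2·0.56, so 0.9006 = (0.80 + ρ_M + 1.12) / 3.120.
ρ_M = 0.9006·3.120 − 0.80 − 1.12 = 0.890.

0.890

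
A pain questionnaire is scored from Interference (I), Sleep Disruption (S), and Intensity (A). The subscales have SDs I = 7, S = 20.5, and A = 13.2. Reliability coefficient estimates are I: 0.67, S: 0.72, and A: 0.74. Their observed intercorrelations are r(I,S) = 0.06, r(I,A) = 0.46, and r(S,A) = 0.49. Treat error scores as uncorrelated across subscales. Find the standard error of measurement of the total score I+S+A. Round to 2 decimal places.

Var(total) = 643.49 + 367.416 = 1010.91.
True-score variance = 464.348 + 367.416 = 831.764, so reliability = 0.8228.
Error variance = 1010.91 − 831.764 = 179.142; SEM = √179.142 = 13.38.

13.38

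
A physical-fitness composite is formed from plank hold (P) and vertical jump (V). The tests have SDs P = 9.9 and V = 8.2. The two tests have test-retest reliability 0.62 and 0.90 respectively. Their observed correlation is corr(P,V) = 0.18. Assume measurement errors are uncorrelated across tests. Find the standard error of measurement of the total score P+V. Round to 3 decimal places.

Var(total) = 165.25 + 29.2248 = 194.475.
True-score variance = 121.282 + 29.2248 = 150.507, so reliability = 0.7739.
Error variance = 194.475 − 150.507 = 43.9678; SEM = √43.9678 = 6.631.

6.631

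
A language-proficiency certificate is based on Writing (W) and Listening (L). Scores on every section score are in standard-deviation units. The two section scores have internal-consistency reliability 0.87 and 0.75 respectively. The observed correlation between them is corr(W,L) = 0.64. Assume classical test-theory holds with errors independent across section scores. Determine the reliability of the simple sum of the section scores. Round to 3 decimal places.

0.884

Var(W+L) = 2 + 2·[0.64] = 2 + 1.28 = 3.28.
With uncorrelated errors the cross-covariances are all true-score covariance, so they carry over unchanged; only the diagonal terms shrink to ρᵢσᵢ².
True-score variance = [0.87 + 0.75] + 1.28 = 1.62 + 1.28 = 2.9.
Reliability = 2.9 / 3.28 = 0.884.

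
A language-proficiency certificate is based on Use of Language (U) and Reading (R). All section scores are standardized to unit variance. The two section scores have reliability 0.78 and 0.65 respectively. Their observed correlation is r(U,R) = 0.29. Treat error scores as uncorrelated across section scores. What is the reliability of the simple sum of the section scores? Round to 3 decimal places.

0.779

Var(U+R) = 2 + 2·[0.29] = 2 + 0.58 = 2.58.
With uncorrelated errors the cross-covariances are all true-score covariance, so they carry over unchanged; only the diagonal terms shrink to ρᵢσᵢ².
True-score variance = [0.78 + 0.65] + 0.58 = 1.43 + 0.58 = 2.01.
Reliability = 2.01 / 2.58 = 0.779.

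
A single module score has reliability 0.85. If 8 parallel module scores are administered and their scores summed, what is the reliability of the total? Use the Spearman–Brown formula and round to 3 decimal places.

ρ_k = kρ / (1 + (k−1)ρ) = 8·0.85 / (1 + 7·0.85) = 6.800 / 6.950 = 0.978.

0.978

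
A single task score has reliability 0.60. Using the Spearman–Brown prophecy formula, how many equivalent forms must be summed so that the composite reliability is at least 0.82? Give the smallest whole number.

k ≥ ρ*(1−ρ₁)/(ρ₁(1−ρ*)) = 0.82·0.40 / (0.60·0.18) = 3.037.
Smallest integer k = 4.

4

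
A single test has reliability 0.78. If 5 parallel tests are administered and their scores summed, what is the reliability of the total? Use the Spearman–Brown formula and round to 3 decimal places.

ρ_k = kρ / (1 + (k−1)ρ) = 5·0.78 / (1 + 4·0.78) = 3.900 / 4.120 = 0.947.

0.947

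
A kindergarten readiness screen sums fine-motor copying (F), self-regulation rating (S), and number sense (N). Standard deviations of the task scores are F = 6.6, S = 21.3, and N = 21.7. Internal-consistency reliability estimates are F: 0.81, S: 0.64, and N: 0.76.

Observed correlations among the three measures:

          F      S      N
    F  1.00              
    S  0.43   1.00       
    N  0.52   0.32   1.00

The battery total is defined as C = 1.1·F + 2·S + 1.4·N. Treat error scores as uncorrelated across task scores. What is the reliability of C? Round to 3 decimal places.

0.785

Var(C) = 1.1²·6.6² + 2²·21.3² + 1.4²·21.7² + 2·[2.2·6.6·21.3·0.43 + 1.54·6.6·21.7·0.52 + 2.8·21.3·21.7·0.32] = 2790.41 + 1323.64 = 4114.05.
With uncorrelated errors the cross-covariances are all true-score covariance, so they carry over unchanged; only the diagonal terms shrink to ρᵢσᵢ².
True-score variance = [1.1²·6.6²·0.81 + 2²·21.3²·0.64 + 1.4²·21.7²·0.76] + 1323.64 = 1905.58 + 1323.64 = 3229.22.
Reliability = 3229.22 / 4114.05 = 0.785.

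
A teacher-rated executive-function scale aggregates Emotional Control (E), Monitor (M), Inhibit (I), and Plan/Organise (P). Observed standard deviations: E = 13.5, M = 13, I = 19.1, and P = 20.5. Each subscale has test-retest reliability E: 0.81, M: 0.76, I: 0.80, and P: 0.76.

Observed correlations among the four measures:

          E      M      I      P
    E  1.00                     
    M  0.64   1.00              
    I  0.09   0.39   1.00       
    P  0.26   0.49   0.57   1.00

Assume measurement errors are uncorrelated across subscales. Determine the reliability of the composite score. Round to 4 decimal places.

0.8985

Var(E+M+I+P) = 13.5² + 13² + 19.1² + 20.5² + 2·[13.5·13·0.64 + 13.5·19.1·0.09 + 13.5·20.5·0.26 + 13·19.1·0.39 + 13·20.5·0.49 + 19.1·20.5·0.57] = 1136.31 + 1316.17 = 2452.48.
Because errors are independent across components, Cov(Tᵢ,Tⱼ) = Cov(Xᵢ,Xⱼ); the off-diagonal part of the true-score variance is the same as above.
True-score variance = [13.5²·0.81 + 13²·0.76 + 19.1²·0.80 + 20.5²·0.76] + 1316.17 = 887.301 + 1316.17 = 2203.47.
Reliability = 2203.47 / 2452.48 = 0.8985.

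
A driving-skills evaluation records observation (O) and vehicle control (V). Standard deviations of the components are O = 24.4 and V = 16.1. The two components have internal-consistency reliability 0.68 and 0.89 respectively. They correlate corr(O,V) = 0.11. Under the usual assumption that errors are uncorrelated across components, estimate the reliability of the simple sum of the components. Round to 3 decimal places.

0.767

Var(O+V) = 24.4² + 16.1² + 2·[24.4·16.1·0.11] = 854.57 + 86.4248 = 940.995.
With uncorrelated errors the cross-covariances are all true-score covariance, so they carry over unchanged; only the diagonal terms shrink to ρᵢσᵢ².
True-score variance = [24.4²·0.68 + 16.1²·0.89] + 86.4248 = 635.542 + 86.4248 = 721.966.
Reliability = 721.966 / 940.995 = 0.767.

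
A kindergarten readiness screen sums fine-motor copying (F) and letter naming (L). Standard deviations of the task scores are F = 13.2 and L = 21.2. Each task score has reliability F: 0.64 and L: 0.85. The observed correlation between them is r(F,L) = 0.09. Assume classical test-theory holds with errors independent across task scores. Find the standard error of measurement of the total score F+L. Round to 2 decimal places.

11.41

Var(total) = 623.68 + 50.3712 = 674.051.
True-score variance = 493.538 + 50.3712 = 543.909, so reliability = 0.8069.
Error variance = 674.051 − 543.909 = 130.142; SEM = √130.142 = 11.41.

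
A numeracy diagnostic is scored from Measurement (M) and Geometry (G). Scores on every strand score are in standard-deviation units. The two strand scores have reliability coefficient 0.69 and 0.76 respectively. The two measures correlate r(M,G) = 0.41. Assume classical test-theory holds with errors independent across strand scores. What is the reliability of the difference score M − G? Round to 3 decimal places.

Var(M−G) = 1 + 1 − 2·0.41 = 2 − 0.82 = 1.18.
Under uncorrelated errors the observed covariances equal the true-score covariances, so only the own-variance terms attenuate.
True-score variance = [0.69 + 0.76] − 0.82 = 1.45 − 0.82 = 0.63.
Reliability = 0.63 / 1.18 = 0.534.

0.534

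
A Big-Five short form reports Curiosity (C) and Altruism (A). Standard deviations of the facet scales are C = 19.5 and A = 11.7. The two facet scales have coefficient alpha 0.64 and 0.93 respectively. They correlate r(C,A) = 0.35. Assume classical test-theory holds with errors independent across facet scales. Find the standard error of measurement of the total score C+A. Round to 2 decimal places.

12.10

Var(total) = 517.14 + 159.705 = 676.845.
True-score variance = 370.668 + 159.705 = 530.373, so reliability = 0.7836.
Error variance = 676.845 − 530.373 = 146.472; SEM = √146.472 = 12.10.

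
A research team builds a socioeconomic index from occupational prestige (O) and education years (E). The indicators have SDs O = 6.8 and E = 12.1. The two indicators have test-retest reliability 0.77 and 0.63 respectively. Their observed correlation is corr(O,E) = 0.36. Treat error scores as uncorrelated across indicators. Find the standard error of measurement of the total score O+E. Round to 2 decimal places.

8.05

Var(total) = 192.65 + 59.2416 = 251.892.
True-score variance = 127.843 + 59.2416 = 187.085, so reliability = 0.7427.
Error variance = 251.892 − 187.085 = 64.8069; SEM = √64.8069 = 8.05.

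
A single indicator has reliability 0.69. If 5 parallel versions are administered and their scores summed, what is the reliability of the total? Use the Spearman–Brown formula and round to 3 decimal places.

0.918

ρ_k = kρ / (1 + (k−1)ρ) = 5·0.69 / (1 + 4·0.69) = 3.450 / 3.760 = 0.918.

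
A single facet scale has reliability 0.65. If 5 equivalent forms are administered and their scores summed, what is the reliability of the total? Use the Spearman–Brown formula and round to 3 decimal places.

ρ_k = kρ / (1 + (k−1)ρ) = 5·0.65 / (1 + 4·0.65) = 3.250 / 3.600 = 0.903.

0.903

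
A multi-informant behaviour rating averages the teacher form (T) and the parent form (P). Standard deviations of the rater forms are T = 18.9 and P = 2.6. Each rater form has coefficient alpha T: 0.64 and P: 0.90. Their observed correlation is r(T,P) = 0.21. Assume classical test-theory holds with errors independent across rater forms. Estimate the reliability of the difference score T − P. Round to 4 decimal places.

0.6235

Var(T−P) = 18.9² + 2.6² − 2·18.9·2.6·0.21 = 363.97 − 20.6388 = 343.331.
With uncorrelated errors the cross-covariances are all true-score covariance, so they carry over unchanged; only the diagonal terms shrink to ρᵢσᵢ².
True-score variance = [18.9²·0.64 + 2.6²·0.90] − 20.6388 = 234.698 − 20.6388 = 214.06.
Reliability = 214.06 / 343.331 = 0.6235.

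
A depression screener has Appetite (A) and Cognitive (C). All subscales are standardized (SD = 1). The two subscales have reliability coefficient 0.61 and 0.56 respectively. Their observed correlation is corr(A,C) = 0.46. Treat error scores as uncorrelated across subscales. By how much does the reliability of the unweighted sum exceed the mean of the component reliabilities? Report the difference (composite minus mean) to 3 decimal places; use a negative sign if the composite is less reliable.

0.131

Var(sum) = 2 + 0.92 = 2.92; true-score variance = 1.17 + 0.92 = 2.09; composite reliability = 0.7158.
Mean component reliability = 0.5850.
Difference = 0.7158 − 0.5850 = 0.131.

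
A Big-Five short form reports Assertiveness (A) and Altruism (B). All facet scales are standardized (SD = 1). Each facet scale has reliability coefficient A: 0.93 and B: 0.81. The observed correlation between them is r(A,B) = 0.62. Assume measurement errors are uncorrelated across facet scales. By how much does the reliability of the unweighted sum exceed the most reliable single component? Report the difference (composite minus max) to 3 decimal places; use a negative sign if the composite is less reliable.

-0.010

Var(sum) = 2 + 1.24 = 3.24; true-score variance = 1.74 + 1.24 = 2.98; composite reliability = 0.9198.
Max component reliability = 0.9300.
Difference = 0.9198 − 0.9300 = -0.010.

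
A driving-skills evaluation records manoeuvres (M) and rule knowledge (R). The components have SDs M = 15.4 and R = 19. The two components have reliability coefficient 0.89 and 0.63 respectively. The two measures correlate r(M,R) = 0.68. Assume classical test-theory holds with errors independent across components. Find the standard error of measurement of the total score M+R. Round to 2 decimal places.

Var(total) = 598.16 + 397.936 = 996.096.
True-score variance = 438.502 + 397.936 = 836.438, so reliability = 0.8397.
Error variance = 996.096 − 836.438 = 159.658; SEM = √159.658 = 12.64.

12.64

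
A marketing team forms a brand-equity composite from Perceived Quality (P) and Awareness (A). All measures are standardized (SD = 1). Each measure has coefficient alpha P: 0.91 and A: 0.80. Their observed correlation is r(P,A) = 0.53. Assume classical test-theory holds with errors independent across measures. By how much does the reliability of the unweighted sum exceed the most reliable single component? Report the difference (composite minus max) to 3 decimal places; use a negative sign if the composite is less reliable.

Var(sum) = 2 + 1.06 = 3.06; true-score variance = 1.71 + 1.06 = 2.77; composite reliability = 0.9052.
Max component reliability = 0.9100.
Difference = 0.9052 − 0.9100 = -0.005.

-0.005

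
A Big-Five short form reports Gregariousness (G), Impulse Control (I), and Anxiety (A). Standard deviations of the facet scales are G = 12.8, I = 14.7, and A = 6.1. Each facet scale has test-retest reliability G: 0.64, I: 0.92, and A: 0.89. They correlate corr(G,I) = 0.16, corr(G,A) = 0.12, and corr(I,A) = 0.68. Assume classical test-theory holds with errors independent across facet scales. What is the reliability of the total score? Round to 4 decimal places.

0.8700

Var(G+I+A) = 12.8² + 14.7² + 6.1² + 2·[12.8·14.7·0.16 + 12.8·6.1·0.12 + 14.7·6.1·0.68] = 417.14 + 200.902 = 618.042.
Because errors are independent across components, Cov(Tᵢ,Tⱼ) = Cov(Xᵢ,Xⱼ); the off-diagonal part of the true-score variance is the same as above.
True-score variance = [12.8²·0.64 + 14.7²·0.92 + 6.1²·0.89] + 200.902 = 336.777 + 200.902 = 537.679.
Reliability = 537.679 / 618.042 = 0.8700.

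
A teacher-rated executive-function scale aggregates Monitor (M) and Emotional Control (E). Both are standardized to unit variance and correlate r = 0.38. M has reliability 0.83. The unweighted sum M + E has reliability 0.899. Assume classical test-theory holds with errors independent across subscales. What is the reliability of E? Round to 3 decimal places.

0.891

Var(M+E) = 2 + 2·0.38 = 2.760.
True-score variance = ρ_M + ρ_E + 2·0.38, so 0.899 = (0.83 + ρ_E + 0.76) / 2.760.
ρ_E = 0.899·2.760 − 0.83 − 0.76 = 0.891.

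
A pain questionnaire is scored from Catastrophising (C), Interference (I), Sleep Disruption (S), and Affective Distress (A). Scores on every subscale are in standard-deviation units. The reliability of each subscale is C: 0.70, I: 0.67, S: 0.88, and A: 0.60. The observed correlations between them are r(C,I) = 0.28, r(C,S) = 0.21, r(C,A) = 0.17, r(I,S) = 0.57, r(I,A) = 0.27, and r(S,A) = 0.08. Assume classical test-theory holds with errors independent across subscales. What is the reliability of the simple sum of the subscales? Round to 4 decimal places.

0.8394

Var(C+I+S+A) = 4 + 2·[0.28 + 0.21 + 0.17 + 0.57 + 0.27 + 0.08] = 4 + 3.16 = 7.16.
Because errors are independent across components, Cov(Tᵢ,Tⱼ) = Cov(Xᵢ,Xⱼ); the off-diagonal part of the true-score variance is the same as above.
True-score variance = [0.70 + 0.67 + 0.88 + 0.60] + 3.16 = 2.85 + 3.16 = 6.01.
Reliability = 6.01 / 7.16 = 0.8394.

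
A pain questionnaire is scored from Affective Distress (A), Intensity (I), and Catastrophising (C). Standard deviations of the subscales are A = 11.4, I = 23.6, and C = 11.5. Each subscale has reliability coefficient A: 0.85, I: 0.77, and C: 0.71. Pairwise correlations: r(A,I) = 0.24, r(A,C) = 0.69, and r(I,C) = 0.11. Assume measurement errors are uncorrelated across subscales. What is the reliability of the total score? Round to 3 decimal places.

0.844

Var(A+I+C) = 11.4² + 23.6² + 11.5² + 2·[11.4·23.6·0.24 + 11.4·11.5·0.69 + 23.6·11.5·0.11] = 819.17 + 369.765 = 1188.94.
Because errors are independent across components, Cov(Tᵢ,Tⱼ) = Cov(Xᵢ,Xⱼ); the off-diagonal part of the true-score variance is the same as above.
True-score variance = [11.4²·0.85 + 23.6²·0.77 + 11.5²·0.71] + 369.765 = 633.223 + 369.765 = 1002.99.
Reliability = 1002.99 / 1188.94 = 0.844.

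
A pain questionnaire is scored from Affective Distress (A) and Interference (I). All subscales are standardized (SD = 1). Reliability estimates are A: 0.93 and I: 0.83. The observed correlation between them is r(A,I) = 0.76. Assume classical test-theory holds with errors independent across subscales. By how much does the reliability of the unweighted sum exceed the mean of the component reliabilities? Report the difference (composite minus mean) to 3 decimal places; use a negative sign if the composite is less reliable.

0.052

Var(sum) = 2 + 1.52 = 3.52; true-score variance = 1.76 + 1.52 = 3.28; composite reliability = 0.9318.
Mean component reliability = 0.8800.
Difference = 0.9318 − 0.8800 = 0.052.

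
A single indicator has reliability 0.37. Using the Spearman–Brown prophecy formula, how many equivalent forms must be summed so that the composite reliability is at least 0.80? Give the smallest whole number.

7

k ≥ ρ*(1−ρ₁)/(ρ₁(1−ρ*)) = 0.80·0.63 / (0.37·0.20) = 6.811.
Smallest integer k = 7.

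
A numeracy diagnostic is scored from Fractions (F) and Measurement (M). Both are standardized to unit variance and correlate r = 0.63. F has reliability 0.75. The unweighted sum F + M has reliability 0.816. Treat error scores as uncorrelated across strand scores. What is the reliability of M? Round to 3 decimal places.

Var(F+M) = 2 + 2·0.63 = 3.260.
True-score variance = ρ_F + ρ_M + 2·0.63, so 0.816 = (0.75 + ρ_M + 1.26) / 3.260.
ρ_M = 0.816·3.260 − 0.75 − 1.26 = 0.650.

0.650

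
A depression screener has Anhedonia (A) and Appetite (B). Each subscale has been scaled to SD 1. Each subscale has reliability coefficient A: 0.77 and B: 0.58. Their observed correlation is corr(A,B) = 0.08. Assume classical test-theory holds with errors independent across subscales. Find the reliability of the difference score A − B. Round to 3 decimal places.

Var(A−B) = 1 + 1 − 2·0.08 = 2 − 0.16 = 1.84.
With uncorrelated errors the cross-covariances are all true-score covariance, so they carry over unchanged; only the diagonal terms shrink to ρᵢσᵢ².
True-score variance = [0.77 + 0.58] − 0.16 = 1.35 − 0.16 = 1.19.
Reliability = 1.19 / 1.84 = 0.647.

0.647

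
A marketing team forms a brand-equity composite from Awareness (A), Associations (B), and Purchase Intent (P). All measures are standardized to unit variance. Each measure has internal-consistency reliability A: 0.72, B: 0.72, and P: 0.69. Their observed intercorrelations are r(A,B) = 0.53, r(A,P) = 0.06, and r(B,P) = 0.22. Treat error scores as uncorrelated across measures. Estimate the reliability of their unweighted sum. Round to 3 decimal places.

0.812

Var(A+B+P) = 3 + 2·[0.53 + 0.06 + 0.22] = 3 + 1.62 = 4.62.
With uncorrelated errors the cross-covariances are all true-score covariance, so they carry over unchanged; only the diagonal terms shrink to ρᵢσᵢ².
True-score variance = [0.72 + 0.72 + 0.69] + 1.62 = 2.13 + 1.62 = 3.75.
Reliability = 3.75 / 4.62 = 0.812.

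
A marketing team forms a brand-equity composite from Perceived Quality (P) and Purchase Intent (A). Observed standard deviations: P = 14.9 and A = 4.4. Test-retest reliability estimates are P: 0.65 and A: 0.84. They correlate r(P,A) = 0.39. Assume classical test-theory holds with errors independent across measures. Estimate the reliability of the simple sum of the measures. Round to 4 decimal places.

Var(P+A) = 14.9² + 4.4² + 2·[14.9·4.4·0.39] = 241.37 + 51.1368 = 292.507.
Under uncorrelated errors the observed covariances equal the true-score covariances, so only the own-variance terms attenuate.
True-score variance = [14.9²·0.65 + 4.4²·0.84] + 51.1368 = 160.569 + 51.1368 = 211.706.
Reliability = 211.706 / 292.507 = 0.7238.

0.7238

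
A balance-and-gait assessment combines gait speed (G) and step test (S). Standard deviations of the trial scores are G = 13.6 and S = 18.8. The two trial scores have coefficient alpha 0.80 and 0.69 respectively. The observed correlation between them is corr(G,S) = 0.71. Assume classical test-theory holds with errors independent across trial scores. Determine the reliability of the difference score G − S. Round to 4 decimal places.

Var(G−S) = 13.6² + 18.8² − 2·13.6·18.8·0.71 = 538.4 − 363.066 = 175.334.
Because errors are independent across components, Cov(Tᵢ,Tⱼ) = Cov(Xᵢ,Xⱼ); the off-diagonal part of the true-score variance is the same as above.
True-score variance = [13.6²·0.80 + 18.8²·0.69] − 363.066 = 391.842 − 363.066 = 28.776.
Reliability = 28.776 / 175.334 = 0.1641.

0.1641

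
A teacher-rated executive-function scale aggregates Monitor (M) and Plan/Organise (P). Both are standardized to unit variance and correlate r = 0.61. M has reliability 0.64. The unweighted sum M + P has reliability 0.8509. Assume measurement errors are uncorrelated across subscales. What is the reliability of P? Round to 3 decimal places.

Var(M+P) = 2 + 2·0.61 = 3.220.
True-score variance = ρ_M + ρ_P + 2·0.61, so 0.8509 = (0.64 + ρ_P + 1.22) / 3.220.
ρ_P = 0.8509·3.220 − 0.64 − 1.22 = 0.880.

0.880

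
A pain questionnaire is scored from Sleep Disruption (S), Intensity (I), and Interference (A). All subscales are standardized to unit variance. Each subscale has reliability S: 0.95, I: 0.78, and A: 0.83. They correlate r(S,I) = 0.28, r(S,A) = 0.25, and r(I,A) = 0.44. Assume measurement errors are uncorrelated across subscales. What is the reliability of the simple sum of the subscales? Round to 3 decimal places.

0.911

Var(S+I+A) = 3 + 2·[0.28 + 0.25 + 0.44] = 3 + 1.94 = 4.94.
Because errors are independent across components, Cov(Tᵢ,Tⱼ) = Cov(Xᵢ,Xⱼ); the off-diagonal part of the true-score variance is the same as above.
True-score variance = [0.95 + 0.78 + 0.83] + 1.94 = 2.56 + 1.94 = 4.5.
Reliability = 4.5 / 4.94 = 0.911.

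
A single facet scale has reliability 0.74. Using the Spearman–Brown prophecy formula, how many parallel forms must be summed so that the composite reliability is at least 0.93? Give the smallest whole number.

5

k ≥ ρ*(1−ρ₁)/(ρ₁(1−ρ*)) = 0.93·0.26 / (0.74·0.07) = 4.668.
Smallest integer k = 5.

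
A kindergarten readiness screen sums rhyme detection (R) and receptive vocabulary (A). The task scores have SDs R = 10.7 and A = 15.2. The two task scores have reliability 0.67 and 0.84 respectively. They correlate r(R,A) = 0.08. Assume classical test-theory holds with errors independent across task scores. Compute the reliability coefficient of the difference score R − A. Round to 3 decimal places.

Var(R−A) = 10.7² + 15.2² − 2·10.7·15.2·0.08 = 345.53 − 26.0224 = 319.508.
Because errors are independent across components, Cov(Tᵢ,Tⱼ) = Cov(Xᵢ,Xⱼ); the off-diagonal part of the true-score variance is the same as above.
True-score variance = [10.7²·0.67 + 15.2²·0.84] − 26.0224 = 270.782 − 26.0224 = 244.76.
Reliability = 244.76 / 319.508 = 0.766.

0.766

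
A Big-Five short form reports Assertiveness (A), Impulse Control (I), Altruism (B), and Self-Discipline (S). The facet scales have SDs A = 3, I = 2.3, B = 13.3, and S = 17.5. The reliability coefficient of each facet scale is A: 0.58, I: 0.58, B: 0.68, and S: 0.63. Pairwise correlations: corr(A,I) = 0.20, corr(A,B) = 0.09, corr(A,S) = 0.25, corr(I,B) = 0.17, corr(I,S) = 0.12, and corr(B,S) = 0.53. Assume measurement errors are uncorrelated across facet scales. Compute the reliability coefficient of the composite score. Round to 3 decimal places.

0.780

Var(A+I+B+S) = 3² + 2.3² + 13.3² + 17.5² + 2·[3·2.3·0.20 + 3·13.3·0.09 + 3·17.5·0.25 + 2.3·13.3·0.17 + 2.3·17.5·0.12 + 13.3·17.5·0.53] = 497.43 + 302.968 = 800.398.
With uncorrelated errors the cross-covariances are all true-score covariance, so they carry over unchanged; only the diagonal terms shrink to ρᵢσᵢ².
True-score variance = [3²·0.58 + 2.3²·0.58 + 13.3²·0.68 + 17.5²·0.63] + 302.968 = 321.511 + 302.968 = 624.478.
Reliability = 624.478 / 800.398 = 0.780.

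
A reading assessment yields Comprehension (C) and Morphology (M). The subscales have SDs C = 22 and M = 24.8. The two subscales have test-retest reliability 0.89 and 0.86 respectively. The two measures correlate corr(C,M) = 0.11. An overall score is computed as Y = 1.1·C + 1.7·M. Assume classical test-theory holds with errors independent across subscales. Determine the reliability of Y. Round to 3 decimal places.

Var(Y) = 1.1²·22² + 1.7²·24.8² + 2·[1.87·22·24.8·0.11] = 2363.11 + 224.46 = 2587.57.
Under uncorrelated errors the observed covariances equal the true-score covariances, so only the own-variance terms attenuate.
True-score variance = [1.1²·22²·0.89 + 1.7²·24.8²·0.86] + 224.46 = 2049.84 + 224.46 = 2274.3.
Reliability = 2274.3 / 2587.57 = 0.879.

0.879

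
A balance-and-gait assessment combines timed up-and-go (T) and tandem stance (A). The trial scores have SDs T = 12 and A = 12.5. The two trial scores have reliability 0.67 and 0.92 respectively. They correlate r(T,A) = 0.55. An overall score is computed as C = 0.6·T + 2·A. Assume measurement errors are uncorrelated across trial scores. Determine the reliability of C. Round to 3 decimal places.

0.923

Var(C) = 0.6²·12² + 2²·12.5² + 2·[1.2·12·12.5·0.55] = 676.84 + 198 = 874.84.
With uncorrelated errors the cross-covariances are all true-score covariance, so they carry over unchanged; only the diagonal terms shrink to ρᵢσᵢ².
True-score variance = [0.6²·12²·0.67 + 2²·12.5²·0.92] + 198 = 609.733 + 198 = 807.733.
Reliability = 807.733 / 874.84 = 0.923.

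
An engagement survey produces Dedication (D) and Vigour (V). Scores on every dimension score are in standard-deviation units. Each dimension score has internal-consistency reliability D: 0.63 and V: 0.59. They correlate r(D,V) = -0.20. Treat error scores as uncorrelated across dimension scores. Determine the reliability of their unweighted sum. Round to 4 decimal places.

Var(D+V) = 2 + 2·[(-0.20)] = 2 − 0.4 = 1.6.
Because errors are independent across components, Cov(Tᵢ,Tⱼ) = Cov(Xᵢ,Xⱼ); the off-diagonal part of the true-score variance is the same as above.
True-score variance = [0.63 + 0.59] − 0.4 = 1.22 − 0.4 = 0.82.
Reliability = 0.82 / 1.6 = 0.5125.

0.5125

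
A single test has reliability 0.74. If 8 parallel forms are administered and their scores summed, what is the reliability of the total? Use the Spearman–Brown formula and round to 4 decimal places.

0.9579

ρ_k = kρ / (1 + (k−1)ρ) = 8·0.74 / (1 + 7·0.74) = 5.920 / 6.180 = 0.9579.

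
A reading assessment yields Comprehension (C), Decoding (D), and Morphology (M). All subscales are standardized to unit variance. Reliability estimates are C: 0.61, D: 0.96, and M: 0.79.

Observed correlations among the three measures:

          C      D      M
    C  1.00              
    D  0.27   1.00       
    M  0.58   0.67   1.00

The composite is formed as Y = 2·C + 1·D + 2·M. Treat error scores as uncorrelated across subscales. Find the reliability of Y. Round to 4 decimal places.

0.8598

Var(Y) = 2² + 1 + 2² + 2·[2·0.27 + 4·0.58 + 2·0.67] = 9 + 8.4 = 17.4.
With uncorrelated errors the cross-covariances are all true-score covariance, so they carry over unchanged; only the diagonal terms shrink to ρᵢσᵢ².
True-score variance = [2²·0.61 + 0.96 + 2²·0.79] + 8.4 = 6.56 + 8.4 = 14.96.
Reliability = 14.96 / 17.4 = 0.8598.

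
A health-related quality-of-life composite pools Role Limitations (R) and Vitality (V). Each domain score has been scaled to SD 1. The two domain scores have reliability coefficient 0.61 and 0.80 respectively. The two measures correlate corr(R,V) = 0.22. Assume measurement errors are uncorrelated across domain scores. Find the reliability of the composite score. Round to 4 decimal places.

0.7582

Var(R+V) = 2 + 2·[0.22] = 2 + 0.44 = 2.44.
With uncorrelated errors the cross-covariances are all true-score covariance, so they carry over unchanged; only the diagonal terms shrink to ρᵢσᵢ².
True-score variance = [0.61 + 0.80] + 0.44 = 1.41 + 0.44 = 1.85.
Reliability = 1.85 / 2.44 = 0.7582.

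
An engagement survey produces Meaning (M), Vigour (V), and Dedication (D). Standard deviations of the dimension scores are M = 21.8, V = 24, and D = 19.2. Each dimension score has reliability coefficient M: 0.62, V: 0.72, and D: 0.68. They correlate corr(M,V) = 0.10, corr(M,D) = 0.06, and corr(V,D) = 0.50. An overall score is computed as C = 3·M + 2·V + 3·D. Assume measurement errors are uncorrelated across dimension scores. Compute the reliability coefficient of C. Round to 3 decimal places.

0.758

Var(C) = 3²·21.8² + 2²·24² + 3²·19.2² + 2·[6·21.8·24·0.10 + 9·21.8·19.2·0.06 + 6·24·19.2·0.50] = 9898.92 + 3844.68 = 13743.6.
With uncorrelated errors the cross-covariances are all true-score covariance, so they carry over unchanged; only the diagonal terms shrink to ρᵢσᵢ².
True-score variance = [3²·21.8²·0.62 + 2²·24²·0.72 + 3²·19.2²·0.68] + 3844.68 = 6566.8 + 3844.68 = 10411.5.
Reliability = 10411.5 / 13743.6 = 0.758.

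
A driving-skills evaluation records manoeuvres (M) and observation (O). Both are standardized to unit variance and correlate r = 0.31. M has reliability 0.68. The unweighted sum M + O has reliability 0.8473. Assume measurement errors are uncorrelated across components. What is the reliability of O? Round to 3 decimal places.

Var(M+O) = 2 + 2·0.31 = 2.620.
True-score variance = ρ_M + ρ_O + 2·0.31, so 0.8473 = (0.68 + ρ_O + 0.62) / 2.620.
ρ_O = 0.8473·2.620 − 0.68 − 0.62 = 0.920.

0.920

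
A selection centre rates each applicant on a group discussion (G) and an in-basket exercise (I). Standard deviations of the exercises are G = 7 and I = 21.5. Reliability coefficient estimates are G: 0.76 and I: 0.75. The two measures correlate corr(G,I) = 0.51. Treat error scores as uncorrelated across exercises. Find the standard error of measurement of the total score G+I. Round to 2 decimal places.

Var(total) = 511.25 + 153.51 = 664.76.
True-score variance = 383.928 + 153.51 = 537.438, so reliability = 0.8085.
Error variance = 664.76 − 537.438 = 127.322; SEM = √127.322 = 11.28.

11.28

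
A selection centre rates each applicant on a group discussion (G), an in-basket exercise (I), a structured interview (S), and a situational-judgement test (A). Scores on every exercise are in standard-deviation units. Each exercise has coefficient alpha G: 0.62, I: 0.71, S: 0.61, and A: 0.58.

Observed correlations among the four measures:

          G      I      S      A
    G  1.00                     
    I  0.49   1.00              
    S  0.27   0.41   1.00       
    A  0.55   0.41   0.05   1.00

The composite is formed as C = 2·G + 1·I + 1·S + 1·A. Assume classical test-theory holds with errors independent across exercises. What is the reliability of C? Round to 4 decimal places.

0.8126

Var(C) = 2² + 1 + 1 + 1 + 2·[2·0.49 + 2·0.27 + 2·0.55 + 0.41 + 0.41 + 0.05] = 7 + 6.98 = 13.98.
Under uncorrelated errors the observed covariances equal the true-score covariances, so only the own-variance terms attenuate.
True-score variance = [2²·0.62 + 0.71 + 0.61 + 0.58] + 6.98 = 4.38 + 6.98 = 11.36.
Reliability = 11.36 / 13.98 = 0.8126.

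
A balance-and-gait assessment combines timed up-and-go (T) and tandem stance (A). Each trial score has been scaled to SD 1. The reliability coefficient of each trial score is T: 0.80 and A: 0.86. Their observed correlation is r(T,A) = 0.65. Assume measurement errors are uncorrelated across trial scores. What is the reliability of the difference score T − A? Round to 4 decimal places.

Var(T−A) = 1 + 1 − 2·0.65 = 2 − 1.3 = 0.7.
With uncorrelated errors the cross-covariances are all true-score covariance, so they carry over unchanged; only the diagonal terms shrink to ρᵢσᵢ².
True-score variance = [0.80 + 0.86] − 1.3 = 1.66 − 1.3 = 0.36.
Reliability = 0.36 / 0.7 = 0.5143.

0.5143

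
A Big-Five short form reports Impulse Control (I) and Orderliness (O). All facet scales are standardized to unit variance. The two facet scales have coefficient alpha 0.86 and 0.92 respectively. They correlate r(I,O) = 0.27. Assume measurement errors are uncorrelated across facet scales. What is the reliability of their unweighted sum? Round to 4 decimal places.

0.9134

Var(I+O) = 2 + 2·[0.27] = 2 + 0.54 = 2.54.
With uncorrelated errors the cross-covariances are all true-score covariance, so they carry over unchanged; only the diagonal terms shrink to ρᵢσᵢ².
True-score variance = [0.86 + 0.92] + 0.54 = 1.78 + 0.54 = 2.32.
Reliability = 2.32 / 2.54 = 0.9134.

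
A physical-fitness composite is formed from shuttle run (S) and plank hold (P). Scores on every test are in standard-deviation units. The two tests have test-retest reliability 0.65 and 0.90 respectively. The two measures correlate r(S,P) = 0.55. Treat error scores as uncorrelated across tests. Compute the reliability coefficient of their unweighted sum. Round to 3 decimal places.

0.855

Var(S+P) = 2 + 2·[0.55] = 2 + 1.1 = 3.1.
Under uncorrelated errors the observed covariances equal the true-score covariances, so only the own-variance terms attenuate.
True-score variance = [0.65 + 0.90] + 1.1 = 1.55 + 1.1 = 2.65.
Reliability = 2.65 / 3.1 = 0.855.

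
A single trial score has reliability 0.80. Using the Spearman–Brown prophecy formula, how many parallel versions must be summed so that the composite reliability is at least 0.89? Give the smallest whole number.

k ≥ ρ*(1−ρ₁)/(ρ₁(1−ρ*)) = 0.89·0.20 / (0.80·0.11) = 2.023.
Smallest integer k = 3.

3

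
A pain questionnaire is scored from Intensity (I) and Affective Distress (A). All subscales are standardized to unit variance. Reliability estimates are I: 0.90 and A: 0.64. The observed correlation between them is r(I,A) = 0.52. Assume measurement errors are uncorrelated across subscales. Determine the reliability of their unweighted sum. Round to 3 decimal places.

0.849

Var(I+A) = 2 + 2·[0.52] = 2 + 1.04 = 3.04.
Under uncorrelated errors the observed covariances equal the true-score covariances, so only the own-variance terms attenuate.
True-score variance = [0.90 + 0.64] + 1.04 = 1.54 + 1.04 = 2.58.
Reliability = 2.58 / 3.04 = 0.849.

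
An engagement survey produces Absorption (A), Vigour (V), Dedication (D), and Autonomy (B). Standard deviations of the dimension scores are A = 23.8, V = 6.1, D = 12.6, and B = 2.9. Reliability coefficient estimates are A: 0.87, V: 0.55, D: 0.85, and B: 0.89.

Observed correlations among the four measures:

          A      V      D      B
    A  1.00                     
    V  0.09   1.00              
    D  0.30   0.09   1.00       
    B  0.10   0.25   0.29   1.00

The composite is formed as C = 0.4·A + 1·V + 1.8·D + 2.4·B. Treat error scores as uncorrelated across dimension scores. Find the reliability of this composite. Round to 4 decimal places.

Var(C) = 0.4²·23.8² + 6.1² + 1.8²·12.6² + 2.4²·2.9² + 2·[0.4·23.8·6.1·0.09 + 0.72·23.8·12.6·0.30 + 0.96·23.8·2.9·0.10 + 1.8·6.1·12.6·0.09 + 2.4·6.1·2.9·0.25 + 4.32·12.6·2.9·0.29] = 690.664 + 290.938 = 981.603.
Under uncorrelated errors the observed covariances equal the true-score covariances, so only the own-variance terms attenuate.
True-score variance = [0.4²·23.8²·0.87 + 6.1²·0.55 + 1.8²·12.6²·0.85 + 2.4²·2.9²·0.89] + 290.938 = 579.652 + 290.938 = 870.59.
Reliability = 870.59 / 981.603 = 0.8869.

0.8869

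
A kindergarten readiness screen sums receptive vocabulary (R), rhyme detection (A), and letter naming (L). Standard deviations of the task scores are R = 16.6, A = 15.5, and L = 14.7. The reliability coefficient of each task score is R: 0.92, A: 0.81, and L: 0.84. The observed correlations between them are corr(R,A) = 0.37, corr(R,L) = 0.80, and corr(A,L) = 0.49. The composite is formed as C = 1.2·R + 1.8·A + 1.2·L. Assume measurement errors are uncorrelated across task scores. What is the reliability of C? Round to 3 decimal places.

0.922

Var(C) = 1.2²·16.6² + 1.8²·15.5² + 1.2²·14.7² + 2·[2.16·16.6·15.5·0.37 + 1.44·16.6·14.7·0.80 + 2.16·15.5·14.7·0.49] = 1486.39 + 1455.8 = 2942.19.
Because errors are independent across components, Cov(Tᵢ,Tⱼ) = Cov(Xᵢ,Xⱼ); the off-diagonal part of the true-score variance is the same as above.
True-score variance = [1.2²·16.6²·0.92 + 1.8²·15.5²·0.81 + 1.2²·14.7²·0.84] + 1455.8 = 1256.96 + 1455.8 = 2712.76.
Reliability = 2712.76 / 2942.19 = 0.922.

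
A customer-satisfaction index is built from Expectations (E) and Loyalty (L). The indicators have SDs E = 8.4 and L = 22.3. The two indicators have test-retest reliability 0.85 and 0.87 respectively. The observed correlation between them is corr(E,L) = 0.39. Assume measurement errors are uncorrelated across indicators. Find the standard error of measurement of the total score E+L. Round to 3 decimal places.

8.674

Var(total) = 567.85 + 146.11 = 713.96.
True-score variance = 492.618 + 146.11 = 638.728, so reliability = 0.8946.
Error variance = 713.96 − 638.728 = 75.2317; SEM = √75.2317 = 8.674.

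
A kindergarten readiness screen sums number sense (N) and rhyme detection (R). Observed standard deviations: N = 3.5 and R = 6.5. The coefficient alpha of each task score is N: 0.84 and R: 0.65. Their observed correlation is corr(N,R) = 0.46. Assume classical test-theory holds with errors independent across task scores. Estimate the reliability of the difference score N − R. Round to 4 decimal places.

0.5011

Var(N−R) = 3.5² + 6.5² − 2·3.5·6.5·0.46 = 54.5 − 20.93 = 33.57.
With uncorrelated errors the cross-covariances are all true-score covariance, so they carry over unchanged; only the diagonal terms shrink to ρᵢσᵢ².
True-score variance = [3.5²·0.84 + 6.5²·0.65] − 20.93 = 37.7525 − 20.93 = 16.8225.
Reliability = 16.8225 / 33.57 = 0.5011.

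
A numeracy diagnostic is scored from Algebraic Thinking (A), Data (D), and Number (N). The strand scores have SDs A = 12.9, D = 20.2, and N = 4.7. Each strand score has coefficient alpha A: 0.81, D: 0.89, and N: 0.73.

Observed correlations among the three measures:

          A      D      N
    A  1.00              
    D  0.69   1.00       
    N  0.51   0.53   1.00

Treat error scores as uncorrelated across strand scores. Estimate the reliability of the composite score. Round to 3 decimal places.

Var(A+D+N) = 12.9² + 20.2² + 4.7² + 2·[12.9·20.2·0.69 + 12.9·4.7·0.51 + 20.2·4.7·0.53] = 596.54 + 522.079 = 1118.62.
Under uncorrelated errors the observed covariances equal the true-score covariances, so only the own-variance terms attenuate.
True-score variance = [12.9²·0.81 + 20.2²·0.89 + 4.7²·0.73] + 522.079 = 514.073 + 522.079 = 1036.15.
Reliability = 1036.15 / 1118.62 = 0.926.

0.926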